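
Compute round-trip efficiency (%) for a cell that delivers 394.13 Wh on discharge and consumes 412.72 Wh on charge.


eta_e = E_dis / E_chg * 100 = 394.13 / 412.72 * 100 = 95.50%

95.50%


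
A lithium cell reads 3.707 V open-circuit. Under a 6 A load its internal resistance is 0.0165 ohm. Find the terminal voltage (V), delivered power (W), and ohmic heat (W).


Step 1: V_terminal = OCV - I*R = 3.707 - 6 * 0.0165 = 3.608 V
Step 2: P_out = V_terminal * I = 3.608 * 6 = 21.65 W
Step 3: Q = I^2 * R = 6^2 * 0.0165 = 0.5940 W

V=3.608 V, P=21.65 W, Q=0.5940 W


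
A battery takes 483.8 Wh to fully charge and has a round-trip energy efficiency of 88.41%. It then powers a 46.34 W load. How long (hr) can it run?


Step 1: E_discharge = eta/100 * E_charge = 88.41/100 * 483.8 = 427.73 Wh
Step 2: t = E_discharge / P = 427.73 / 46.34 = 9.230 hr

9.230 hr


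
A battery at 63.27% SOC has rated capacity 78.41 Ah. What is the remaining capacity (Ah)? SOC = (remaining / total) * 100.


remaining = SOC / 100 * total = 63.27 / 100 * 78.41 = 49.61 Ah

49.61 Ah


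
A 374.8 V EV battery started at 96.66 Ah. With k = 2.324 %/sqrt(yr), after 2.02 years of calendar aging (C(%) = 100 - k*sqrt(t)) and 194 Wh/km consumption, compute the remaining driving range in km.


Step 1: capacity retention = 100 - 2.324 * sqrt(2.02) = 100 - 2.324 * 1.4213 = 96.697%
Step 2: C_now = 96.66 * 96.697/100 = 93.467 Ah
Step 3: E_pack = V * C_now = 374.8 * 93.467 = 35031 Wh
Step 4: range = E_pack / consumption = 35031 / 194 = 180.6 km

180.6 km


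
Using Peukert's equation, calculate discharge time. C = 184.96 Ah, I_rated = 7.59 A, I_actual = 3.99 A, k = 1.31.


Step 1: t_rated = C / I_rated = 184.96 / 7.59 = 24.369 hr
Step 2: ratio = 7.59 / 3.99 = 1.9023
Step 3: ratio^k = 1.9023^1.31 = 2.322
Step 4: t = t_rated * ratio^k = 24.369 * 2.322 = 56.58 hr

56.58 hr


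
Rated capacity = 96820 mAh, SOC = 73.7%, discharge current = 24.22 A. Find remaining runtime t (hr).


Convert: C_total = 96820 mAh = 96.82 Ah
Step 1: remaining = SOC/100 * C_total = 73.7/100 * 96.82 = 71.356 Ah
Step 2: t = remaining / I = 71.356 / 24.22 = 2.946 hr

2.946 hr


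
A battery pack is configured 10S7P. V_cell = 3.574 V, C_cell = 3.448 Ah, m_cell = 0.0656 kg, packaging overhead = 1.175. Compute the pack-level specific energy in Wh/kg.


Step 1: V_pack = 10 * 3.574 = 35.74 V
Step 2: C_pack = 7 * 3.448 = 24.136 Ah
Step 3: E_pack = V_pack * C_pack = 35.74 * 24.136 = 862.62 Wh
Step 4: m_pack = 10 * 7 * 0.0656 * 1.175 = 5.3956 kg
Step 5: ED = E_pack / m_pack = 862.62 / 5.3956 = 159.9 Wh/kg

159.9 Wh/kg


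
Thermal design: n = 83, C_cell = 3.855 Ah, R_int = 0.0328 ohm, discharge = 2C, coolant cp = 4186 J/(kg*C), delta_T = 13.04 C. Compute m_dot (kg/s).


Step 1: I = 2 * 3.855 = 7.71 A
Step 2: Q_cell = I^2 * R = 7.71^2 * 0.0328 = 1.9498 W
Step 3: Q_total = 83 * 1.9498 = 161.83 W
Step 4: m_dot = Q_total / (cp * dT) = 161.83 / (4186 * 13.04) = 0.002965 kg/s

0.002965 kg/s


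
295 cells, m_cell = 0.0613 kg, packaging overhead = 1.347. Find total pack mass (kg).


m_pack = n * m_cell * overhead = 295 * 0.0613 * 1.347 = 24.36 kg

24.36 kg


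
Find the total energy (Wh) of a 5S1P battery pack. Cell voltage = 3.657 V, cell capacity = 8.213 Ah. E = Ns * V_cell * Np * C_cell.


E = Ns * Vcell * Np * Ccell = 5 * 3.657 * 1 * 8.213 = 150.2 Wh

150.2 Wh


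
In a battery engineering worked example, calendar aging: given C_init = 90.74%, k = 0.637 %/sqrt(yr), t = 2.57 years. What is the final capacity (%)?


Step 1: sqrt(2.57 yr) = 1.6031
Step 2: drop = 0.637 * 1.6031 = 1.0212
Step 3: C_final = 90.74 - 1.0212 = 89.72%

89.72%


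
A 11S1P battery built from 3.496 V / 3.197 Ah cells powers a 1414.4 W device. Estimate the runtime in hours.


Step 1: E_pack = Ns * V_cell * Np * C_cell = 11 * 3.496 * 1 * 3.197 = 122.94 Wh
Step 2: t = E_pack / P = 122.94 / 1414.4 = 0.08692 hr

0.08692 hr


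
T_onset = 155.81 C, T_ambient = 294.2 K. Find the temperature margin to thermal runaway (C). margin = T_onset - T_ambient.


Convert: T_ambient = 294.2 K = 21.05 C
margin = 155.81 - 21.05 = 134.76 C

134.76 C


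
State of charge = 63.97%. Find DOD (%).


DOD = 100 - SOC = 100 - 63.97 = 36.03%

36.03%


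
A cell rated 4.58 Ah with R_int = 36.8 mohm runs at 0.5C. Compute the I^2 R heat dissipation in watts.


Convert: R = 36.8 mohm = 0.0368 ohm
Step 1: I = C_rate * capacity = 0.5 * 4.58 = 2.29 A
Step 2: Q = I^2 * R = 2.29^2 * 0.0368 = 5.2441 * 0.0368 = 0.1930 W

0.1930 W


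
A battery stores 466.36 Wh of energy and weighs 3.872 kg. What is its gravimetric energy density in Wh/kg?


ED = E / m = 466.36 / 3.872 = 120.4 Wh/kg

120.4 Wh/kg


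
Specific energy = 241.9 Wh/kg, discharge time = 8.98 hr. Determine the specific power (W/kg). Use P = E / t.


P_specific = E / t = 241.9 / 8.98 = 26.94 W/kg

26.94 W/kg


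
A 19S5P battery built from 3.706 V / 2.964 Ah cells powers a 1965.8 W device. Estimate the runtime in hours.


Step 1: E_pack = Ns * V_cell * Np * C_cell = 19 * 3.706 * 5 * 2.964 = 1043.5 Wh
Step 2: t = E_pack / P = 1043.5 / 1965.8 = 0.5308 hr

0.5308 hr


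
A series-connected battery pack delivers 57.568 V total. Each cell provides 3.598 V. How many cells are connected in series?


n = V_pack / V_cell = 57.568 / 3.598 = 16

16


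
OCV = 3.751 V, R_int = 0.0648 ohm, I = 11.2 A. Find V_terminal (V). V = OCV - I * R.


IR drop = 11.2 * 0.0648 = 0.72576 V
V = 3.751 - 0.72576 = 3.025 V

3.025 V


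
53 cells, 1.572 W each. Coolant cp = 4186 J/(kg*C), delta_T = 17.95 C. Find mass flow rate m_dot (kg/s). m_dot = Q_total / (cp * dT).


Q_total = 53 * 1.572 = 83.316 W
m_dot = Q_total / (cp * dT) = 83.316 / (4186 * 17.95) = 0.001109 kg/s

0.001109 kg/s


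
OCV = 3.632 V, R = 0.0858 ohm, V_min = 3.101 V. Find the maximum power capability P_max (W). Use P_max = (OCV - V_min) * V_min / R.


P_max = (OCV - V_min) * V_min / R = (3.632 - 3.101) * 3.101 / 0.0858 = 0.531 * 3.101 / 0.0858 = 19.19 W

19.19 W


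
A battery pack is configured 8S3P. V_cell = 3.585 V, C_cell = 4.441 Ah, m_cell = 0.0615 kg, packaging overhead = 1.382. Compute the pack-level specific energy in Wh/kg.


Step 1: V_pack = 8 * 3.585 = 28.68 V
Step 2: C_pack = 3 * 4.441 = 13.323 Ah
Step 3: E_pack = V_pack * C_pack = 28.68 * 13.323 = 382.1 Wh
Step 4: m_pack = 8 * 3 * 0.0615 * 1.382 = 2.0398 kg
Step 5: ED = E_pack / m_pack = 382.1 / 2.0398 = 187.3 Wh/kg

187.3 Wh/kg


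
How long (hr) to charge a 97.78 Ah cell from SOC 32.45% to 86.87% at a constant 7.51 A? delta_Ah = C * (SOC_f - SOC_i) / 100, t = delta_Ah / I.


Step 1: dSOC = 86.87% - 32.45% = 54.42%
Step 2: delta_Ah = 97.78 * 54.42 / 100 = 53.212 Ah
Step 3: t = 53.212 / 7.51 = 7.085 hr

7.085 hr


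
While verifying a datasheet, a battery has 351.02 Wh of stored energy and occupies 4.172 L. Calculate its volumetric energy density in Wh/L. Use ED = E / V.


Volumetric ED = 351.02 Wh / 4.172 L = 84.14 Wh/L

84.14 Wh/L


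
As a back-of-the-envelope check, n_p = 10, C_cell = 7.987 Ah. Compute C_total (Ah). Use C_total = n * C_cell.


Parallel capacities add: 10 * 7.987 Ah = 79.87 Ah

79.87 Ah


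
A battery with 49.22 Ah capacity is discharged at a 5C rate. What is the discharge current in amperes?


I = C_rate * capacity = 5 * 49.22 = 246.1 A

246.1 A


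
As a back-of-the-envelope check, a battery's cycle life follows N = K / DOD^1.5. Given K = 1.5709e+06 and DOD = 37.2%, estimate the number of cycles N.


DOD^1.5 = 226.89
N = K / DOD^1.5 = 1.5709e+06 / 226.89 = 6924

6924 cycles


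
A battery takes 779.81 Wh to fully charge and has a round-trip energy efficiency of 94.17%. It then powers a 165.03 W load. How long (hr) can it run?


Step 1: E_discharge = eta/100 * E_charge = 94.17/100 * 779.81 = 734.35 Wh
Step 2: t = E_discharge / P = 734.35 / 165.03 = 4.450 hr

4.450 hr


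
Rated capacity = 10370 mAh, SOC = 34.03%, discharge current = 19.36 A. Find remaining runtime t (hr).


Convert: C_total = 10370 mAh = 10.37 Ah
Step 1: remaining = SOC/100 * C_total = 34.03/100 * 10.37 = 3.5289 Ah
Step 2: t = remaining / I = 3.5289 / 19.36 = 0.1823 hr

0.1823 hr


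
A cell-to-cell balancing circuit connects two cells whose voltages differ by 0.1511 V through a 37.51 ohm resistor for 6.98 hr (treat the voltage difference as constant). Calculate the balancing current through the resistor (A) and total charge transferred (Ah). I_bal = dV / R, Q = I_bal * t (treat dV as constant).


First, Ohm's law: I_bal = 0.1511 V / 37.51 ohm = 0.0040283 A
Then Q = I * t = 0.0040283 A * 6.98 hr = 0.02812 Ah

I=0.0040283 A, Q=0.02812 Ah


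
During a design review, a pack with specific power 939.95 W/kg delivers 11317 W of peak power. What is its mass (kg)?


m = P / SP = 11317 / 939.95 = 12.04 kg

12.04 kg


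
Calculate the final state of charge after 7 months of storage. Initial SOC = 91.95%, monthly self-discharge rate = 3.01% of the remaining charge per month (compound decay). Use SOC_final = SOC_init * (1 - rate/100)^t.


decay = (1 - 3.01/100)^7 = 0.8074
SOC_final = 91.95 * 0.8074 = 74.24%

74.24%


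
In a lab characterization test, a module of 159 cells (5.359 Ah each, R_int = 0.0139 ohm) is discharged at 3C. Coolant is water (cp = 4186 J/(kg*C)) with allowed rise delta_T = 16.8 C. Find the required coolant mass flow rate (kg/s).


Step 1: I = 3 * 5.359 = 16.077 A
Step 2: Q_cell = I^2 * R = 16.077^2 * 0.0139 = 3.5927 W
Step 3: Q_total = 159 * 3.5927 = 571.24 W
Step 4: m_dot = Q_total / (cp * dT) = 571.24 / (4186 * 16.8) = 0.008123 kg/s

0.008123 kg/s


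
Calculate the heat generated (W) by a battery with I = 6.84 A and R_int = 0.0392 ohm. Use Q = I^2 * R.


I^2 = 46.786
Q = 46.786 * 0.0392 = 1.834 W

1.834 W


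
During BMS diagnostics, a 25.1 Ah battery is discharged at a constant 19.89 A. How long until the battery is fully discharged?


Runtime = 25.1 Ah / 19.89 A = 1.262 hr

1.262 hr


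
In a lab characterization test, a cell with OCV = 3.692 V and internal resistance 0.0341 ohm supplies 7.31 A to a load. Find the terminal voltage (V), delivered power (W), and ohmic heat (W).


Step 1: V_terminal = OCV - I*R = 3.692 - 7.31 * 0.0341 = 3.4427 V
Step 2: P_out = V_terminal * I = 3.4427 * 7.31 = 25.17 W
Step 3: Q = I^2 * R = 7.31^2 * 0.0341 = 1.822 W

V=3.4427 V, P=25.17 W, Q=1.822 W


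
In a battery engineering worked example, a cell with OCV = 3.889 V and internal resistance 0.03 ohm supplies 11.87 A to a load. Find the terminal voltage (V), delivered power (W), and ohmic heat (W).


Step 1: V_terminal = OCV - I*R = 3.889 - 11.87 * 0.03 = 3.5329 V
Step 2: P_out = V_terminal * I = 3.5329 * 11.87 = 41.94 W
Step 3: Q = I^2 * R = 11.87^2 * 0.03 = 4.227 W

V=3.5329 V, P=41.94 W, Q=4.227 W


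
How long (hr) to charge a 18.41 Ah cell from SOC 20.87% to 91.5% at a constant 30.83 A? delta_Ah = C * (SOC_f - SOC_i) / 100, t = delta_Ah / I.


Step 1: dSOC = 91.5% - 20.87% = 70.63%
Step 2: delta_Ah = 18.41 * 70.63 / 100 = 13.003 Ah
Step 3: t = 13.003 / 30.83 = 0.4218 hr

0.4218 hr


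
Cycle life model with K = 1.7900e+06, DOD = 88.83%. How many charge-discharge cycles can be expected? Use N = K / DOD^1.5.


Step 1: DOD^1.5 = 88.83^1.5 = 837.22
Step 2: N = 1.7900e+06 / 837.22 = 2138 cycles

2138 cycles


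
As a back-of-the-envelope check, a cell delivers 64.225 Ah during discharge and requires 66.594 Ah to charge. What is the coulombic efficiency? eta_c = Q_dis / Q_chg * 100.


Coulombic efficiency = 64.225/66.594 * 100% = 96.44%

96.44%


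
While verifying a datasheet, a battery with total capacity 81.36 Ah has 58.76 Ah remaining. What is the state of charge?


SOC = (remaining / total) * 100 = (58.76 / 81.36) * 100 = 72.22%

72.22%


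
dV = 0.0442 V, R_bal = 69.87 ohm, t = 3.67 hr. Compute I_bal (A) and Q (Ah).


I_bal = dV / R = 0.0442 / 69.87 = 6.3260e-04 A
Q = I_bal * t = 6.3260e-04 * 3.67 = 0.002322 Ah

I=6.3260e-04 A, Q=0.002322 Ah


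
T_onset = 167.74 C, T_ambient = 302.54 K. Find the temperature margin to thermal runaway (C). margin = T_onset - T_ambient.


Convert: T_ambient = 302.54 K = 29.39 C
margin = 167.74 - 29.39 = 138.35 C

138.35 C


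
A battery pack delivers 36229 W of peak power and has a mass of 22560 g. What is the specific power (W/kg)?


Convert: m = 22560 g = 22.56 kg
Specific power = 36229 W / 22.56 kg = 1606 W/kg

1606 W/kg


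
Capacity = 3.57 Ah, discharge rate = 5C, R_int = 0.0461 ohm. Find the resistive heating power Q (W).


Step 1: I = C_rate * capacity = 5 * 3.57 = 17.85 A
Step 2: Q = I^2 * R = 17.85^2 * 0.0461 = 318.62 * 0.0461 = 14.69 W

14.69 W


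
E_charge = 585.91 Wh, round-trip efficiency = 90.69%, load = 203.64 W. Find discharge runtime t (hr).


Step 1: E_discharge = eta/100 * E_charge = 90.69/100 * 585.91 = 531.36 Wh
Step 2: t = E_discharge / P = 531.36 / 203.64 = 2.609 hr

2.609 hr


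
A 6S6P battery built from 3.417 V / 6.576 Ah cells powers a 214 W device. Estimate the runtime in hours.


Step 1: E_pack = Ns * V_cell * Np * C_cell = 6 * 3.417 * 6 * 6.576 = 808.93 Wh
Step 2: t = E_pack / P = 808.93 / 214 = 3.780 hr

3.780 hr


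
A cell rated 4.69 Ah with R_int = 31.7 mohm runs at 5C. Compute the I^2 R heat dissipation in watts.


Convert: R = 31.7 mohm = 0.0317 ohm
Step 1: I = C_rate * capacity = 5 * 4.69 = 23.45 A
Step 2: Q = I^2 * R = 23.45^2 * 0.0317 = 549.9 * 0.0317 = 17.43 W

17.43 W


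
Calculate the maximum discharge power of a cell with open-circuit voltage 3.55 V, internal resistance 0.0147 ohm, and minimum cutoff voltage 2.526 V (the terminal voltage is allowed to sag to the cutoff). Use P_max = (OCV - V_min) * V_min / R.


P_max = (OCV - V_min) * V_min / R = (3.55 - 2.526) * 2.526 / 0.0147 = 1.024 * 2.526 / 0.0147 = 176.0 W

176.0 W


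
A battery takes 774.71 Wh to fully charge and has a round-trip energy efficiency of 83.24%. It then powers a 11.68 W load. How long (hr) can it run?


Step 1: E_discharge = eta/100 * E_charge = 83.24/100 * 774.71 = 644.87 Wh
Step 2: t = E_discharge / P = 644.87 / 11.68 = 55.21 hr

55.21 hr


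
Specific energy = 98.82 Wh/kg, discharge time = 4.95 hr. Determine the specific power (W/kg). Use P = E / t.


Specific power = 98.82 Wh/kg / 4.95 hr = 19.96 W/kg

19.96 W/kg


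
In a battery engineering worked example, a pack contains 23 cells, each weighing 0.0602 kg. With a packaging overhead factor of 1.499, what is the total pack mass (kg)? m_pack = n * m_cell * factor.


Cell mass sum = 23 * 0.0602 = 1.3846 kg
With overhead 1.499: m_pack = 1.3846 * 1.499 = 2.076 kg

2.076 kg


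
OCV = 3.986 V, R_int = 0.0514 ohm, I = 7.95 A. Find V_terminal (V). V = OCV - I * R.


IR drop = 7.95 * 0.0514 = 0.40863 V
V = 3.986 - 0.40863 = 3.577 V

3.577 V


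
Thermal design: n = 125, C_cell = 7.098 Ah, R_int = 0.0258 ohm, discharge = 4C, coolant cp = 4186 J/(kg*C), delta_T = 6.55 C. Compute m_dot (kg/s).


Step 1: I = 4 * 7.098 = 28.392 A
Step 2: Q_cell = I^2 * R = 28.392^2 * 0.0258 = 20.798 W
Step 3: Q_total = 125 * 20.798 = 2599.8 W
Step 4: m_dot = Q_total / (cp * dT) = 2599.8 / (4186 * 6.55) = 0.09482 kg/s

0.09482 kg/s


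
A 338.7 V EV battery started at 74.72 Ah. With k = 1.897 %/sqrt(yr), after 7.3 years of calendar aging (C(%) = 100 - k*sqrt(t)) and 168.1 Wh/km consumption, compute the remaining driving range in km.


Step 1: capacity retention = 100 - 1.897 * sqrt(7.3) = 100 - 1.897 * 2.7019 = 94.874%
Step 2: C_now = 74.72 * 94.874/100 = 70.89 Ah
Step 3: E_pack = V * C_now = 338.7 * 70.89 = 24010 Wh
Step 4: range = E_pack / consumption = 24010 / 168.1 = 142.8 km

142.8 km


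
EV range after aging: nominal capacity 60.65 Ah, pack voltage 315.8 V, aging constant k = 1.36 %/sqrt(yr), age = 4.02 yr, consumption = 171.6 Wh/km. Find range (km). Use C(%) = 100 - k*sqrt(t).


Step 1: capacity retention = 100 - 1.36 * sqrt(4.02) = 100 - 1.36 * 2.005 = 97.273%
Step 2: C_now = 60.65 * 97.273/100 = 58.996 Ah
Step 3: E_pack = V * C_now = 315.8 * 58.996 = 18631 Wh
Step 4: range = E_pack / consumption = 18631 / 171.6 = 108.6 km

108.6 km


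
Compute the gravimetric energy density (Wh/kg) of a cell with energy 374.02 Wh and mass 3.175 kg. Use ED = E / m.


ED = E / m = 374.02 / 3.175 = 117.8 Wh/kg

117.8 Wh/kg


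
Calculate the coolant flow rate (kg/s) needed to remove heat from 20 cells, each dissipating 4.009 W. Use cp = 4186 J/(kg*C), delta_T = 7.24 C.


Step 1: Total heat Q = 20 * 4.009 W = 80.18 W
Step 2: denom = cp * dT = 4186 * 7.24 = 30307
Step 3: m_dot = 80.18 / 30307 = 0.002646 kg/s

0.002646 kg/s


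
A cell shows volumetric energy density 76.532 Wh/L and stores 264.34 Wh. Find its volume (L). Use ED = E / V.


V = E / ED = 264.34 / 76.532 = 3.454 L

3.454 L


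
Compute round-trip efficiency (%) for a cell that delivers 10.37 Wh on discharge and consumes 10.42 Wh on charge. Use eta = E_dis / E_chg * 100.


Round-trip efficiency = 10.37/10.42 * 100% = 99.52%

99.52%


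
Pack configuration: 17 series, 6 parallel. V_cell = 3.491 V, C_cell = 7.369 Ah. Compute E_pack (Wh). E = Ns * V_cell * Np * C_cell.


E = Ns * Vcell * Np * Ccell = 17 * 3.491 * 6 * 7.369 = 2624 Wh

2624 Wh


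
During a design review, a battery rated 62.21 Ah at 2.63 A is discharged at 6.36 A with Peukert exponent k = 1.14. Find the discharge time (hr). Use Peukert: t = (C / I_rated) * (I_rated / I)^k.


t_rated = C / I_rated = 62.21 / 2.63 = 23.654 hr
(I_rated/I)^k = (0.41352)^1.14 = 0.36543
t = t_rated * (I_rated/I)^k = 23.654 * 0.36543 = 8.644 hr

8.644 hr


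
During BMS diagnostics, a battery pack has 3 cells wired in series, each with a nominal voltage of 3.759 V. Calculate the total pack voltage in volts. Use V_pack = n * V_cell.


V_pack = n * V_cell = 3 * 3.759 = 11.277 V

11.277 V


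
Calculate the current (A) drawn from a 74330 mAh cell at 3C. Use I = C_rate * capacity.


Convert: capacity = 74330 mAh = 74.33 Ah
At 3C: I = 3 * 74.33 Ah = 222.99 A

222.99 A


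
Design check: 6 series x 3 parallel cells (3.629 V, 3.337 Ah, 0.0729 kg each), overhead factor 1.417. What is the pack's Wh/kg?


Step 1: V_pack = 6 * 3.629 = 21.774 V
Step 2: C_pack = 3 * 3.337 = 10.011 Ah
Step 3: E_pack = V_pack * C_pack = 21.774 * 10.011 = 217.98 Wh
Step 4: m_pack = 6 * 3 * 0.0729 * 1.417 = 1.8594 kg
Step 5: ED = E_pack / m_pack = 217.98 / 1.8594 = 117.2 Wh/kg

117.2 Wh/kg


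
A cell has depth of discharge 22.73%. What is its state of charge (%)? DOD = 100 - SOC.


SOC = 100 - DOD = 100 - 22.73 = 77.27%

77.27%


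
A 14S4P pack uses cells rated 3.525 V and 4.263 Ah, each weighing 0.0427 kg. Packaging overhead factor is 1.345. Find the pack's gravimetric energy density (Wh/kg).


Step 1: V_pack = 14 * 3.525 = 49.35 V
Step 2: C_pack = 4 * 4.263 = 17.052 Ah
Step 3: E_pack = V_pack * C_pack = 49.35 * 17.052 = 841.52 Wh
Step 4: m_pack = 14 * 4 * 0.0427 * 1.345 = 3.2162 kg
Step 5: ED = E_pack / m_pack = 841.52 / 3.2162 = 261.7 Wh/kg

261.7 Wh/kg


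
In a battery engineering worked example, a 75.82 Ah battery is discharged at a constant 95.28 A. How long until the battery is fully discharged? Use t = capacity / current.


t = capacity / current = 75.82 / 95.28 = 0.7958 hr

0.7958 hr


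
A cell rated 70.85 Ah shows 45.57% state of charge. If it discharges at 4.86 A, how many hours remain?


Step 1: remaining = SOC/100 * C_total = 45.57/100 * 70.85 = 32.286 Ah
Step 2: t = remaining / I = 32.286 / 4.86 = 6.643 hr

6.643 hr


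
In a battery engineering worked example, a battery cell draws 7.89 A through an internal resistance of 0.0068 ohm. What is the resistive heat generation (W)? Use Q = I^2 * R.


Q = I^2 * R = 7.89^2 * 0.0068 = 0.4233 W

0.4233 W


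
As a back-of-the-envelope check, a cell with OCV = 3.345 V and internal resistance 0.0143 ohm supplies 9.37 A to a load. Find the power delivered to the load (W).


Step 1: V_terminal = OCV - I*R = 3.345 - 9.37 * 0.0143 = 3.211 V
Step 2: P_out = V_terminal * I = 3.211 * 9.37 = 30.09 W

30.09 W


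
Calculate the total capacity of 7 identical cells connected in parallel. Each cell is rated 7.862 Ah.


C_total = 7 * 7.862 = 55.034 Ah

55.034 Ah


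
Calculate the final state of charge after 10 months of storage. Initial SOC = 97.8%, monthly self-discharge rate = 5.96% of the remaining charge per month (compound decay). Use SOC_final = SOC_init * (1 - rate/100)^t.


Monthly retention factor = 1 - 5.96/100 = 0.9404
Over 10 months: factor^10 = 0.54091
SOC_final = 97.8 * 0.54091 = 52.90%

52.90%


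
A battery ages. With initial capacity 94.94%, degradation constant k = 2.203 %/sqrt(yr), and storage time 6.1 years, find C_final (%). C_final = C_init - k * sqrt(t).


sqrt(t) = sqrt(6.1) = 2.4698
C_final = 94.94 - 2.203 * 2.4698 = 89.50%

89.50%


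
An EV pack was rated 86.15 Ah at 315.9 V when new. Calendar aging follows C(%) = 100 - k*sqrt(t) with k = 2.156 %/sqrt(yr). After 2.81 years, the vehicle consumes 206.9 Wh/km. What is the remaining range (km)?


Step 1: capacity retention = 100 - 2.156 * sqrt(2.81) = 100 - 2.156 * 1.6763 = 96.386%
Step 2: C_now = 86.15 * 96.386/100 = 83.037 Ah
Step 3: E_pack = V * C_now = 315.9 * 83.037 = 26231 Wh
Step 4: range = E_pack / consumption = 26231 / 206.9 = 126.8 km

126.8 km


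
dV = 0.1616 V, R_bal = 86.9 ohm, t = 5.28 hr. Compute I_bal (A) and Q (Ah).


I_bal = dV / R = 0.1616 / 86.9 = 0.0018596 A
Q = I_bal * t = 0.0018596 * 5.28 = 0.009819 Ah

I=0.0018596 A, Q=0.009819 Ah


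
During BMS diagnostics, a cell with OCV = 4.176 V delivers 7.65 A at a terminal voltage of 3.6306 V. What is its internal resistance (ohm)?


R = (OCV - V) / I = (4.176 - 3.6306) / 7.65 = 0.07129 ohm

0.07129 ohm


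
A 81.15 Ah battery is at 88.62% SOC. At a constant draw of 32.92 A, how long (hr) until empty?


Step 1: remaining = SOC/100 * C_total = 88.62/100 * 81.15 = 71.915 Ah
Step 2: t = remaining / I = 71.915 / 32.92 = 2.185 hr

2.185 hr


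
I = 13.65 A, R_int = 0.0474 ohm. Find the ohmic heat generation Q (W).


Q = I^2 * R = 13.65^2 * 0.0474 = 8.832 W

8.832 W


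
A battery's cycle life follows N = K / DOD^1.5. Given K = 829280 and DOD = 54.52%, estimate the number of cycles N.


Step 1: DOD^1.5 = 54.52^1.5 = 402.56
Step 2: N = 829280 / 402.56 = 2060 cycles

2060 cycles


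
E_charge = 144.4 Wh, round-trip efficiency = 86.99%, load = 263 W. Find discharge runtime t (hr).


Step 1: E_discharge = eta/100 * E_charge = 86.99/100 * 144.4 = 125.61 Wh
Step 2: t = E_discharge / P = 125.61 / 263 = 0.4776 hr

0.4776 hr


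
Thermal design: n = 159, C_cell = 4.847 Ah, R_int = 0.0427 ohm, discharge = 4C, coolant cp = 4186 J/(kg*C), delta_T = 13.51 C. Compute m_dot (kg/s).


Step 1: I = 4 * 4.847 = 19.388 A
Step 2: Q_cell = I^2 * R = 19.388^2 * 0.0427 = 16.051 W
Step 3: Q_total = 159 * 16.051 = 2552.1 W
Step 4: m_dot = Q_total / (cp * dT) = 2552.1 / (4186 * 13.51) = 0.04513 kg/s

0.04513 kg/s


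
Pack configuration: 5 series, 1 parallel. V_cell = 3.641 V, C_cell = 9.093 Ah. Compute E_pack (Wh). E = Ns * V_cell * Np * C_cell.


E = Ns * Vcell * Np * Ccell = 5 * 3.641 * 1 * 9.093 = 165.5 Wh

165.5 Wh


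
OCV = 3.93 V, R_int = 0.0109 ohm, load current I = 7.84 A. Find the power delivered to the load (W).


Step 1: V_terminal = OCV - I*R = 3.93 - 7.84 * 0.0109 = 3.8445 V
Step 2: P_out = V_terminal * I = 3.8445 * 7.84 = 30.14 W

30.14 W


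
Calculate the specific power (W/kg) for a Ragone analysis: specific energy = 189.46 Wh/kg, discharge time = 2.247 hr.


Specific power = 189.46 Wh/kg / 2.247 hr = 84.32 W/kg

84.32 W/kg


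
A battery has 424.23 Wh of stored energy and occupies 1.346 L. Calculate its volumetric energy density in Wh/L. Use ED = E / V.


Volumetric ED = 424.23 Wh / 1.346 L = 315.2 Wh/L

315.2 Wh/L


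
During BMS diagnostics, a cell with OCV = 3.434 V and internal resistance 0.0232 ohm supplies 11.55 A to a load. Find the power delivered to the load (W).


Step 1: V_terminal = OCV - I*R = 3.434 - 11.55 * 0.0232 = 3.166 V
Step 2: P_out = V_terminal * I = 3.166 * 11.55 = 36.57 W

36.57 W


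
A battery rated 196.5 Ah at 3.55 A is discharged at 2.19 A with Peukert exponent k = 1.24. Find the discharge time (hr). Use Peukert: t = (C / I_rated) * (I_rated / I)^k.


t_rated = C / I_rated = 196.5 / 3.55 = 55.352 hr
(I_rated/I)^k = (1.621)^1.24 = 1.8202
t = t_rated * (I_rated/I)^k = 55.352 * 1.8202 = 100.8 hr

100.8 hr


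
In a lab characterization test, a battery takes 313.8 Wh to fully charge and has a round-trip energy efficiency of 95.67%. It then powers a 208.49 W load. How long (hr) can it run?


Step 1: E_discharge = eta/100 * E_charge = 95.67/100 * 313.8 = 300.21 Wh
Step 2: t = E_discharge / P = 300.21 / 208.49 = 1.440 hr

1.440 hr


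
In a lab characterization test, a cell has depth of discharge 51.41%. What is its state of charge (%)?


SOC = 100 - DOD = 100 - 51.41 = 48.59%

48.59%


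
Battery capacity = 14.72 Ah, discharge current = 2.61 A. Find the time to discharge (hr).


t = capacity / current = 14.72 / 2.61 = 5.640 hr

5.640 hr


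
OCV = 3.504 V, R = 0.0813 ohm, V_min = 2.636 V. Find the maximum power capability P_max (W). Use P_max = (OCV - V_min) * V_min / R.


dV = OCV - V_min = 0.868 V (so I_max = dV / R)
P_max = dV * V_min / R = 0.868 * 2.636 / 0.0813 = 28.14 W

28.14 W


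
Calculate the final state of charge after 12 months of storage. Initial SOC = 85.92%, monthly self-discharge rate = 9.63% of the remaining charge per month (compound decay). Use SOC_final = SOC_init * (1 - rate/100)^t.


Monthly retention factor = 1 - 9.63/100 = 0.9037
Over 12 months: factor^12 = 0.29668
SOC_final = 85.92 * 0.29668 = 25.49%

25.49%


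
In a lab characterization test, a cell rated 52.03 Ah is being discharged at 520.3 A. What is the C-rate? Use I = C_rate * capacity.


C_rate = I / capacity = 520.3 / 52.03 = 10C

10C


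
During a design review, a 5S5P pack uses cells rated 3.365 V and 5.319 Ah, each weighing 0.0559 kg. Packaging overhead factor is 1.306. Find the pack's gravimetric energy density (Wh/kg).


Step 1: V_pack = 5 * 3.365 = 16.825 V
Step 2: C_pack = 5 * 5.319 = 26.595 Ah
Step 3: E_pack = V_pack * C_pack = 16.825 * 26.595 = 447.46 Wh
Step 4: m_pack = 5 * 5 * 0.0559 * 1.306 = 1.8251 kg
Step 5: ED = E_pack / m_pack = 447.46 / 1.8251 = 245.2 Wh/kg

245.2 Wh/kg


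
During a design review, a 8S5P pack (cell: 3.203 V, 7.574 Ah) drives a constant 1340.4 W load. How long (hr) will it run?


Step 1: E_pack = Ns * V_cell * Np * C_cell = 8 * 3.203 * 5 * 7.574 = 970.38 Wh
Step 2: t = E_pack / P = 970.38 / 1340.4 = 0.7239 hr

0.7239 hr


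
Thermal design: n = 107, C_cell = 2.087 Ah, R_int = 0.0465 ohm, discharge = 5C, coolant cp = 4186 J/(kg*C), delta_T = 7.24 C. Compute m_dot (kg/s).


Step 1: I = 5 * 2.087 = 10.435 A
Step 2: Q_cell = I^2 * R = 10.435^2 * 0.0465 = 5.0633 W
Step 3: Q_total = 107 * 5.0633 = 541.77 W
Step 4: m_dot = Q_total / (cp * dT) = 541.77 / (4186 * 7.24) = 0.01788 kg/s

0.01788 kg/s


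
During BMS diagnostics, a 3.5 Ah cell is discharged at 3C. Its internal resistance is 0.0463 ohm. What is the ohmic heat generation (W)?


Step 1: I = C_rate * capacity = 3 * 3.5 = 10.5 A
Step 2: Q = I^2 * R = 10.5^2 * 0.0463 = 110.25 * 0.0463 = 5.105 W

5.105 W


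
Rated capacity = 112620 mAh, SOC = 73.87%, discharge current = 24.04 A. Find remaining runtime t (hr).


Convert: C_total = 112620 mAh = 112.62 Ah
Step 1: remaining = SOC/100 * C_total = 73.87/100 * 112.62 = 83.192 Ah
Step 2: t = remaining / I = 83.192 / 24.04 = 3.461 hr

3.461 hr


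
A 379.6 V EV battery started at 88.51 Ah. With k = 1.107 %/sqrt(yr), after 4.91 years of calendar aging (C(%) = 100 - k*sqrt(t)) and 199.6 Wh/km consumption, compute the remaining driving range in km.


Step 1: capacity retention = 100 - 1.107 * sqrt(4.91) = 100 - 1.107 * 2.2159 = 97.547%
Step 2: C_now = 88.51 * 97.547/100 = 86.339 Ah
Step 3: E_pack = V * C_now = 379.6 * 86.339 = 32774 Wh
Step 4: range = E_pack / consumption = 32774 / 199.6 = 164.2 km

164.2 km


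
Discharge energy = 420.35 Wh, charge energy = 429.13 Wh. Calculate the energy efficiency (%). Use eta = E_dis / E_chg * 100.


eta_e = E_dis / E_chg * 100 = 420.35 / 429.13 * 100 = 97.95%

97.95%


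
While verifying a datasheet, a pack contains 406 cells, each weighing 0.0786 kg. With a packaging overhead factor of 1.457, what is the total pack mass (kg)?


m_pack = n * m_cell * overhead = 406 * 0.0786 * 1.457 = 46.50 kg

46.50 kg


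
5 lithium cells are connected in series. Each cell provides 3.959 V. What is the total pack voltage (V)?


V_pack = n * V_cell = 5 * 3.959 = 19.795 V

19.795 V


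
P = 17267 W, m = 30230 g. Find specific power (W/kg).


Convert: m = 30230 g = 30.23 kg
SP = P / m = 17267 / 30.23 = 571.2 W/kg

571.2 W/kg


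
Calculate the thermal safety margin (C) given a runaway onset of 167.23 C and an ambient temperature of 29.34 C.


Safety margin = 167.23 C - 29.34 C = 137.89 C

137.89 C


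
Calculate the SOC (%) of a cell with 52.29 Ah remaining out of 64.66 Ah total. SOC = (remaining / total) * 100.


SOC = (remaining / total) * 100 = (52.29 / 64.66) * 100 = 80.87%

80.87%


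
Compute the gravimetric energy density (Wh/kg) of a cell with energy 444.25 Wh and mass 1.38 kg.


ED = E / m = 444.25 / 1.38 = 321.9 Wh/kg

321.9 Wh/kg


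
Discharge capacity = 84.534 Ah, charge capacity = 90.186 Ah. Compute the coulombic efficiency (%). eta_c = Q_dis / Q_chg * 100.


Coulombic efficiency = 84.534/90.186 * 100% = 93.73%

93.73%


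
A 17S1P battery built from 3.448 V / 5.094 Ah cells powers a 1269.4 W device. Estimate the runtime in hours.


Step 1: E_pack = Ns * V_cell * Np * C_cell = 17 * 3.448 * 1 * 5.094 = 298.59 Wh
Step 2: t = E_pack / P = 298.59 / 1269.4 = 0.2352 hr

0.2352 hr


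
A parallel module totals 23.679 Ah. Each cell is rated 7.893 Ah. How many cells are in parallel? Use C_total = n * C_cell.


n = C_total / C_cell = 23.679 / 7.893 = 3

3


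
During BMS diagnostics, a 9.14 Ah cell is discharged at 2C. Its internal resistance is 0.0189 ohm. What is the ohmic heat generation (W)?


Step 1: I = C_rate * capacity = 2 * 9.14 = 18.28 A
Step 2: Q = I^2 * R = 18.28^2 * 0.0189 = 334.16 * 0.0189 = 6.316 W

6.316 W


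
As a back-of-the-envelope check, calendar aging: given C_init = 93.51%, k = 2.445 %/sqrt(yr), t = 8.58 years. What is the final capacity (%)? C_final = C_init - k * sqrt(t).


sqrt(t) = sqrt(8.58) = 2.9292
C_final = 93.51 - 2.445 * 2.9292 = 86.35%

86.35%


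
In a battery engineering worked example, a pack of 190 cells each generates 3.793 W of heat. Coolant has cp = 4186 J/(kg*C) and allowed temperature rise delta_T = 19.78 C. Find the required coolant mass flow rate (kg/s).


Step 1: Total heat Q = 190 * 3.793 W = 720.67 W
Step 2: denom = cp * dT = 4186 * 19.78 = 82799
Step 3: m_dot = 720.67 / 82799 = 0.008704 kg/s

0.008704 kg/s


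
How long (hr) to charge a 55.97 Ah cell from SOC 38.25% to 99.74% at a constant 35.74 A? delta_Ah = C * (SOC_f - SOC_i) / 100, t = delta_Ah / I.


Step 1: dSOC = 99.74% - 38.25% = 61.49%
Step 2: delta_Ah = 55.97 * 61.49 / 100 = 34.416 Ah
Step 3: t = 34.416 / 35.74 = 0.9630 hr

0.9630 hr


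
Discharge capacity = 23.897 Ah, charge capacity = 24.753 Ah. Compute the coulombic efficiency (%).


eta_c = Q_dis / Q_chg * 100 = 23.897 / 24.753 * 100 = 96.54%

96.54%


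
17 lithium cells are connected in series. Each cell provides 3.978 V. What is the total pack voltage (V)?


V_pack = n * V_cell = 17 * 3.978 = 67.626 V

67.626 V


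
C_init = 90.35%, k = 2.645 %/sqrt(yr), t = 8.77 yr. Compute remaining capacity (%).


sqrt(t) = sqrt(8.77) = 2.9614
C_final = 90.35 - 2.645 * 2.9614 = 82.52%

82.52%


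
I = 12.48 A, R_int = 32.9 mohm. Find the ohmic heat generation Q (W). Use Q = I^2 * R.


Convert: R = 32.9 mohm = 0.0329 ohm
I^2 = 155.75
Q = 155.75 * 0.0329 = 5.124 W

5.124 W


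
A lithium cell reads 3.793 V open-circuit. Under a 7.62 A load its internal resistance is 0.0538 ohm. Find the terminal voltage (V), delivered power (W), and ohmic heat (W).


Step 1: V_terminal = OCV - I*R = 3.793 - 7.62 * 0.0538 = 3.383 V
Step 2: P_out = V_terminal * I = 3.383 * 7.62 = 25.78 W
Step 3: Q = I^2 * R = 7.62^2 * 0.0538 = 3.124 W

V=3.383 V, P=25.78 W, Q=3.124 W


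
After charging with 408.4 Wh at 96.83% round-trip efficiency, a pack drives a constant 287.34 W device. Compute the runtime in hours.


Step 1: E_discharge = eta/100 * E_charge = 96.83/100 * 408.4 = 395.45 Wh
Step 2: t = E_discharge / P = 395.45 / 287.34 = 1.376 hr

1.376 hr


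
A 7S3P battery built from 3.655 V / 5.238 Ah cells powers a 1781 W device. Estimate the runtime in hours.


Step 1: E_pack = Ns * V_cell * Np * C_cell = 7 * 3.655 * 3 * 5.238 = 402.04 Wh
Step 2: t = E_pack / P = 402.04 / 1781 = 0.2257 hr

0.2257 hr


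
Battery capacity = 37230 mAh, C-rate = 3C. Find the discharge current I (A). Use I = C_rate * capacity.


Convert: capacity = 37230 mAh = 37.23 Ah
At 3C: I = 3 * 37.23 Ah = 111.69 A

111.69 A


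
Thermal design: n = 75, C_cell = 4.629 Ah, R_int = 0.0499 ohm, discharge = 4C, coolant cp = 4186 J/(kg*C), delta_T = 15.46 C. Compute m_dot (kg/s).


Step 1: I = 4 * 4.629 = 18.516 A
Step 2: Q_cell = I^2 * R = 18.516^2 * 0.0499 = 17.108 W
Step 3: Q_total = 75 * 17.108 = 1283.1 W
Step 4: m_dot = Q_total / (cp * dT) = 1283.1 / (4186 * 15.46) = 0.01983 kg/s

0.01983 kg/s


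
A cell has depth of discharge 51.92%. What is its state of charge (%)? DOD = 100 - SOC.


SOC = 100 - DOD = 100 - 51.92 = 48.08%

48.08%


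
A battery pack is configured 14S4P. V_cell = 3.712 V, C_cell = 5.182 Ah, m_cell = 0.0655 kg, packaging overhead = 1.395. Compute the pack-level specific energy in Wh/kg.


Step 1: V_pack = 14 * 3.712 = 51.968 V
Step 2: C_pack = 4 * 5.182 = 20.728 Ah
Step 3: E_pack = V_pack * C_pack = 51.968 * 20.728 = 1077.2 Wh
Step 4: m_pack = 14 * 4 * 0.0655 * 1.395 = 5.1169 kg
Step 5: ED = E_pack / m_pack = 1077.2 / 5.1169 = 210.5 Wh/kg

210.5 Wh/kg


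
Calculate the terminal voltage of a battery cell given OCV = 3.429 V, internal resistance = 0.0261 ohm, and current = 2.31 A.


IR drop = 2.31 * 0.0261 = 0.060291 V
V = 3.429 - 0.060291 = 3.369 V

3.369 V


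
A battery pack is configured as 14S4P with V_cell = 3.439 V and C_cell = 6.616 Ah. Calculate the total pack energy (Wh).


V_pack = 14 * 3.439 = 48.146 V
C_pack = 4 * 6.616 = 26.464 Ah
E = V_pack * C_pack = 48.146 * 26.464 = 1274 Wh

1274 Wh


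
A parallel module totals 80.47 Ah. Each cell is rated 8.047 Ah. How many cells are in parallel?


n = C_total / C_cell = 80.47 / 8.047 = 10

10


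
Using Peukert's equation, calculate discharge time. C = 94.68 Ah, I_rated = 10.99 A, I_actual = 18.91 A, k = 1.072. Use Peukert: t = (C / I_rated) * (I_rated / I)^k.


t_rated = C / I_rated = 94.68 / 10.99 = 8.6151 hr
(I_rated/I)^k = (0.58117)^1.072 = 0.5589
t = t_rated * (I_rated/I)^k = 8.6151 * 0.5589 = 4.815 hr

4.815 hr


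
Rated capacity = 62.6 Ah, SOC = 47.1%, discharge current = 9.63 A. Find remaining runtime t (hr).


Step 1: remaining = SOC/100 * C_total = 47.1/100 * 62.6 = 29.485 Ah
Step 2: t = remaining / I = 29.485 / 9.63 = 3.062 hr

3.062 hr


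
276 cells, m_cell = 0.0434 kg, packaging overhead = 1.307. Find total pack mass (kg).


Cell mass sum = 276 * 0.0434 = 11.978 kg
With overhead 1.307: m_pack = 11.978 * 1.307 = 15.66 kg

15.66 kg


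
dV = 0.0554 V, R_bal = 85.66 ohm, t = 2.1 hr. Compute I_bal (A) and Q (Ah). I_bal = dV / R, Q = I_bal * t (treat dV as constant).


First, Ohm's law: I_bal = 0.0554 V / 85.66 ohm = 6.4674e-04 A
Then Q = I * t = 6.4674e-04 A * 2.1 hr = 0.001358 Ah

I=6.4674e-04 A, Q=0.001358 Ah


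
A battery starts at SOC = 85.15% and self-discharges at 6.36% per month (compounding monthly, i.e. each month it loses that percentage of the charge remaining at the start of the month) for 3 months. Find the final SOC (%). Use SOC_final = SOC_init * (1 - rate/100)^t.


decay = (1 - 6.36/100)^3 = 0.82108
SOC_final = 85.15 * 0.82108 = 69.91%

69.91%


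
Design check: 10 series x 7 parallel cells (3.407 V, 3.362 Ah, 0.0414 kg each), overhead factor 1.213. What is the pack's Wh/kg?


Step 1: V_pack = 10 * 3.407 = 34.07 V
Step 2: C_pack = 7 * 3.362 = 23.534 Ah
Step 3: E_pack = V_pack * C_pack = 34.07 * 23.534 = 801.8 Wh
Step 4: m_pack = 10 * 7 * 0.0414 * 1.213 = 3.5153 kg
Step 5: ED = E_pack / m_pack = 801.8 / 3.5153 = 228.1 Wh/kg

228.1 Wh/kg


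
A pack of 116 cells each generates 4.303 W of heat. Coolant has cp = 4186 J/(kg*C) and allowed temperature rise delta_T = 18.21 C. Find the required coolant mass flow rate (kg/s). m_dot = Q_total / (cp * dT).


Step 1: Total heat Q = 116 * 4.303 W = 499.15 W
Step 2: denom = cp * dT = 4186 * 18.21 = 76227
Step 3: m_dot = 499.15 / 76227 = 0.006548 kg/s

0.006548 kg/s


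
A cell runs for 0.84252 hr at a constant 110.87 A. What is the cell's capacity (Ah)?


C = I * t = 110.87 * 0.84252 = 93.41 Ah

93.41 Ah


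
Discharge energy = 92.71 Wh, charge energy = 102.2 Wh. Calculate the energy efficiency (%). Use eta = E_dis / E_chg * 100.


Round-trip efficiency = 92.71/102.2 * 100% = 90.71%

90.71%


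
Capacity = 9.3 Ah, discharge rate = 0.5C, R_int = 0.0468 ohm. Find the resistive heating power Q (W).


Step 1: I = C_rate * capacity = 0.5 * 9.3 = 4.65 A
Step 2: Q = I^2 * R = 4.65^2 * 0.0468 = 21.623 * 0.0468 = 1.012 W

1.012 W


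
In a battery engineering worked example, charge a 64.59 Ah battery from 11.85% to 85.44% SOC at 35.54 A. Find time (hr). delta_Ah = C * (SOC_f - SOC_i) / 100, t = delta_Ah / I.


delta_Ah = 64.59 * (85.44 - 11.85) / 100 = 47.532 Ah
t = delta_Ah / I = 47.532 / 35.54 = 1.337 hr

1.337 hr


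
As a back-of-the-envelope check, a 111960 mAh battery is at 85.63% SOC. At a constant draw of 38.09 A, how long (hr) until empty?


Convert: C_total = 111960 mAh = 111.96 Ah
Step 1: remaining = SOC/100 * C_total = 85.63/100 * 111.96 = 95.871 Ah
Step 2: t = remaining / I = 95.871 / 38.09 = 2.517 hr

2.517 hr


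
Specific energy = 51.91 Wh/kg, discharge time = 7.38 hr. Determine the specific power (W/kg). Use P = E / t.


P_specific = E / t = 51.91 / 7.38 = 7.034 W/kg

7.034 W/kg


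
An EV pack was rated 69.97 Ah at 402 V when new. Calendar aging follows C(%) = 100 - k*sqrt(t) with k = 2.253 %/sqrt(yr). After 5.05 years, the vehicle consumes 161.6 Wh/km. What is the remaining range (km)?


Step 1: capacity retention = 100 - 2.253 * sqrt(5.05) = 100 - 2.253 * 2.2472 = 94.937%
Step 2: C_now = 69.97 * 94.937/100 = 66.427 Ah
Step 3: E_pack = V * C_now = 402 * 66.427 = 26704 Wh
Step 4: range = E_pack / consumption = 26704 / 161.6 = 165.2 km

165.2 km


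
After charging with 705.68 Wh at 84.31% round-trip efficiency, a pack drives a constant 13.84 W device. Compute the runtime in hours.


Step 1: E_discharge = eta/100 * E_charge = 84.31/100 * 705.68 = 594.96 Wh
Step 2: t = E_discharge / P = 594.96 / 13.84 = 42.99 hr

42.99 hr


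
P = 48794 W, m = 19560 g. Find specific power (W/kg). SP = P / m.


Convert: m = 19560 g = 19.56 kg
Specific power = 48794 W / 19.56 kg = 2495 W/kg

2495 W/kg


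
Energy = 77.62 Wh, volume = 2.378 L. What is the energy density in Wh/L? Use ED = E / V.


Volumetric ED = 77.62 Wh / 2.378 L = 32.64 Wh/L

32.64 Wh/L


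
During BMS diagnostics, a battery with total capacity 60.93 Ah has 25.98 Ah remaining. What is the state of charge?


SOC% = 25.98 / 60.93 * 100 = 42.64%

42.64%


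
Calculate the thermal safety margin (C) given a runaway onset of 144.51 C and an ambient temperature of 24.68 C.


Safety margin = 144.51 C - 24.68 C = 119.83 C

119.83 C


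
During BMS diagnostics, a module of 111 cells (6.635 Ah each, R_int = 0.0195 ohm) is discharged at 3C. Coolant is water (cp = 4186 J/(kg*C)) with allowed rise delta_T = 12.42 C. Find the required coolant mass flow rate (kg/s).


Step 1: I = 3 * 6.635 = 19.905 A
Step 2: Q_cell = I^2 * R = 19.905^2 * 0.0195 = 7.7261 W
Step 3: Q_total = 111 * 7.7261 = 857.6 W
Step 4: m_dot = Q_total / (cp * dT) = 857.6 / (4186 * 12.42) = 0.01650 kg/s

0.01650 kg/s
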